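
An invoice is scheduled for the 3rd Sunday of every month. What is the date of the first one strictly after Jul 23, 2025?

Aug 17, 2025

Jul 2025 starts on a Tuesday; its first Sunday is the 6th, so the 3rd Sunday is the 20th — Jul 20, 2025.
That is not after Jul 23, 2025, so look at Aug 2025.
Aug 2025 starts on a Friday; its first Sunday is the 3rd, so the 3rd Sunday is the 17th — Aug 17, 2025.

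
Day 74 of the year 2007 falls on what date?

Mar 15, 2007

Jan has 31 days (74 − 31 = 43 remain).
Feb has 28 days (43 − 28 = 15 remain).
15 into Mar → Mar 15.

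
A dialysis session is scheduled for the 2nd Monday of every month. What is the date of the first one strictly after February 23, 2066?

March 8, 2066

February 2066 starts on a Monday; its first Monday is the 1st, so the 2nd Monday is the 8th — February 8, 2066.
That is not after February 23, 2066, so look at March 2066.
March 2066 starts on a Monday; its first Monday is the 1st, so the 2nd Monday is the 8th — March 8, 2066.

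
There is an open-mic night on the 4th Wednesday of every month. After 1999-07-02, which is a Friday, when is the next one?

July 1999 starts on a Thursday; its first Wednesday is the 7th, so the 4th Wednesday is the 28th — 1999-07-28.
1999-07-28 is after 1999-07-02, so that is the next one.

1999-07-28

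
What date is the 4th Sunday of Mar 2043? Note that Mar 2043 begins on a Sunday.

Mar 2043 begins on a Sunday, so the first Sunday is Mar 1.
The 4th Sunday is 3 weeks later: 1 + 21 = 22.

Mar 22, 2043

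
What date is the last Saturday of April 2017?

The first Saturday of April 2017 is April 1.
April 2017 has 30 days. Adding weeks: 1, 8, 15, 22, 29 — the last one ≤ 30 is the 29th.

29 April 2017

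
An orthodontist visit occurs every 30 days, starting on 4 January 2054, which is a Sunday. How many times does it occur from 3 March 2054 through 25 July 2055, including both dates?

17

Occurrences land 30·i days after 4 January 2054 for i = 0, 1, 2, …
3 March 2054 is 58 days after the start; 58 ÷ 30 = 1 remainder 28; since the remainder is 28, round up to i = 2. First occurrence in the window: #3 on 5 March 2054 (2×30 = 60 days in).
25 July 2055 is 567 days after the start; 567 ÷ 30 = 18 remainder 27. Last occurrence in the window: #19 on 28 June 2055.
Occurrences #3 through #19: 17 in total.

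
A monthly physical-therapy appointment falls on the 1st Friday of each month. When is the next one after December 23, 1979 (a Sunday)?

December 1979 starts on a Saturday, so its 1st Friday is December 7, 1979 (6 days in).
That is not after December 23, 1979, so look at January 1980.
January 1980 starts on a Tuesday, so its 1st Friday is January 4, 1980 (3 days in).

January 4, 1980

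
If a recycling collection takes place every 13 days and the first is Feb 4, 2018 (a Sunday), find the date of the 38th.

May 31, 2019

The 38th occurrence is 37 intervals after the first: 37 × 13 = 481 days after Feb 4, 2018.
Feb has 28 days — 24 days to the end of Feb leaves 457.
From end of Feb to end of 2018 is 306 days (151 left).
Jan has 31 days (120 left).
Feb has 28 days (92 left).
Mar has 31 days (61 left).
Apr has 30 days (31 left).
31 days into May → May 31, 2019.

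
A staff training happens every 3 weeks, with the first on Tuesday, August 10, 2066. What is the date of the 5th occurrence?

November 2, 2066

The 5th occurrence is 4 intervals after the first: 4 × 21 = 84 days after August 10, 2066.
August has 31 days — 21 days to the end of August leaves 63.
September has 30 days (33 left).
October has 31 days (2 left).
2 days into November → November 2, 2066.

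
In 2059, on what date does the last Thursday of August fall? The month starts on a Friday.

August 28, 2059

August 2059 begins on a Friday, so the first Thursday is August 7 (6 days later).
August 2059 has 31 days. Adding weeks: 7, 14, 21, 28 — the last one ≤ 31 is the 28th.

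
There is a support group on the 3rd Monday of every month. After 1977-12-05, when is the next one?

1977-12-19

December 1977 starts on a Thursday; its first Monday is the 5th, so the 3rd Monday is the 19th — 1977-12-19.
1977-12-19 is after 1977-12-05, so that is the next one.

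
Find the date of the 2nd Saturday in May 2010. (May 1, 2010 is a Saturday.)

May 2010 begins on a Saturday, so the first Saturday is May 1.
The 2nd Saturday is 1 weeks later: 1 + 7 = 8.

May 8, 2010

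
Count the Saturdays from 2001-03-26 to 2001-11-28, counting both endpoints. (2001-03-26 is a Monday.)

2001-03-26 is a Monday; the first Saturday on or after it is 2001-03-31 (5 days later).
From 2001-03-31 to 2001-11-28: 0 + 30 + 31 + 30 + 31 + 31 + 30 + 31 + 28 = 242 days (rest of March, April, May, June, July, August, September, October, November).
242 ÷ 7 = 34 full weeks with remainder 4, so 34 more Saturdays after the first → 35.

35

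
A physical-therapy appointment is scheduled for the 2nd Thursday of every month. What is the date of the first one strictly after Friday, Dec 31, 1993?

Dec 1993 starts on a Wednesday; its first Thursday is the 2nd, so the 2nd Thursday is the 9th — Dec 9, 1993.
That is not after Dec 31, 1993, so look at Jan 1994.
Jan 1994 starts on a Saturday; its first Thursday is the 6th, so the 2nd Thursday is the 13th — Jan 13, 1994.

Jan 13, 1994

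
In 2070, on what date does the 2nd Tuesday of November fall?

The first Tuesday of November 2070 is November 4.
The 2nd Tuesday is 1 weeks later: 4 + 7 = 11.

November 11, 2070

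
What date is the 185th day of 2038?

2038-07-04

January has 31 days (185 − 31 = 154 remain).
February has 28 days (154 − 28 = 126 remain).
March has 31 days (126 − 31 = 95 remain).
April has 30 days (95 − 30 = 65 remain).
May has 31 days (65 − 31 = 34 remain).
June has 30 days (34 − 30 = 4 remain).
4 into July → July 4.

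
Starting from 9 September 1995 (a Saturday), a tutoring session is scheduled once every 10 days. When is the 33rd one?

The 33rd occurrence is 32 intervals after the first: 32 × 10 = 320 days after 9 September 1995.
September has 30 days — 21 days to the end of September leaves 299.
October has 31 days (268 left).
November has 30 days (238 left).
December has 31 days (207 left).
January has 31 days (176 left).
February has 29 days (147 left).
March has 31 days (116 left).
April has 30 days (86 left).
May has 31 days (55 left).
June has 30 days (25 left).
25 days into July → 25 July 1996.

25 July 1996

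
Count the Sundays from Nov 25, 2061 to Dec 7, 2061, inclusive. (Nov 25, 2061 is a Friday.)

Nov 25, 2061 is a Friday; the first Sunday on or after it is Nov 27, 2061 (2 days later).
From Nov 27, 2061 to Dec 7, 2061: 3 + 7 = 10 days (rest of Nov, Dec).
10 ÷ 7 = 1 full weeks with remainder 3, so 1 more Sundays after the first → 2.

2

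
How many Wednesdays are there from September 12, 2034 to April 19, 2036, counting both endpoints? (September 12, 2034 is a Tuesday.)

September 12, 2034 is a Tuesday; the first Wednesday on or after it is September 13, 2034 (1 day later).
From September 13, 2034 to April 19, 2036: 109 + 365 + 110 = 584 days (rest of 2034, 2035, to April 19, 2036 in 2036).
584 ÷ 7 = 83 full weeks with remainder 3, so 83 more Wednesdays after the first → 84.

84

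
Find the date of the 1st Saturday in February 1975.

1 February 1975

The first Saturday of February 1975 is February 1.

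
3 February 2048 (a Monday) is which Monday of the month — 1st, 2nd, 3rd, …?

1st

Day 3 falls in week ⌈3/7⌉ of the month.
Days 1–7 hold the 1st Monday, 8–14 the 2nd, 15–21 the 3rd, 22–28 the 4th, 29–31 the 5th.
3 is in the range for the 1st.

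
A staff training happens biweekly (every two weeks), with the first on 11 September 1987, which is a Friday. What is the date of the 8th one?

The 8th occurrence is 7 intervals after the first: 7 × 14 = 98 days after 11 September 1987.
September has 30 days — 19 days to the end of September leaves 79.
October has 31 days (48 left).
November has 30 days (18 left).
18 days into December → 18 December 1987.

18 December 1987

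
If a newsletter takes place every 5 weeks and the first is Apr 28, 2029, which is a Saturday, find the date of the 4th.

The 4th occurrence is 3 intervals after the first: 3 × 35 = 105 days after Apr 28, 2029.
Apr has 30 days — 2 days to the end of Apr leaves 103.
May has 31 days (72 left).
Jun has 30 days (42 left).
Jul has 31 days (11 left).
11 days into Aug → Aug 11, 2029.

Aug 11, 2029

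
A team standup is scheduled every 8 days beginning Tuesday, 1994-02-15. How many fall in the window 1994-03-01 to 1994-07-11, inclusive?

17

Occurrences land 8·i days after 1994-02-15 for i = 0, 1, 2, …
1994-03-01 is 14 days after the start; 14 ÷ 8 = 1 remainder 6; since the remainder is 6, round up to i = 2. First occurrence in the window: #3 on 1994-03-03 (2×8 = 16 days in).
1994-07-11 is 146 days after the start; 146 ÷ 8 = 18 remainder 2. Last occurrence in the window: #19 on 1994-07-09.
Occurrences #3 through #19: 17 in total.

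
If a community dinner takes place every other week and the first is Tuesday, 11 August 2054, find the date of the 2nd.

25 August 2054

The 2nd occurrence is 1 interval after the first: 1 × 14 = 14 days after 11 August 2054.
14 days later is 25 August 2054.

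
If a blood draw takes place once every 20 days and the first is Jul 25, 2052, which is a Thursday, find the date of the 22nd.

The 22nd occurrence is 21 intervals after the first: 21 × 20 = 420 days after Jul 25, 2052.
Jul has 31 days — 6 days to the end of Jul leaves 414.
From end of Jul to end of 2052 is 153 days (261 left).
Jan has 31 days (230 left).
Feb has 28 days (202 left).
Mar has 31 days (171 left).
Apr has 30 days (141 left).
May has 31 days (110 left).
Jun has 30 days (80 left).
Jul has 31 days (49 left).
Aug has 31 days (18 left).
18 days into Sep → Sep 18, 2053.

Sep 18, 2053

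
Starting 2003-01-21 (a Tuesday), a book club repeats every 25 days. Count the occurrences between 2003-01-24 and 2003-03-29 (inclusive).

2

Occurrences land 25·i days after 2003-01-21 for i = 0, 1, 2, …
2003-01-24 is 3 days after the start; 3 ÷ 25 = 0 remainder 3; since the remainder is 3, round up to i = 1. First occurrence in the window: #2 on 2003-02-15 (1×25 = 25 days in).
2003-03-29 is 67 days after the start; 67 ÷ 25 = 2 remainder 17. Last occurrence in the window: #3 on 2003-03-12.
Occurrences #2 through #3: 2 in total.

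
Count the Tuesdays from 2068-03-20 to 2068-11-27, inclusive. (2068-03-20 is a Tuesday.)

37

2068-03-20 is a Tuesday; the first Tuesday on or after it is 2068-03-20.
From 2068-03-20 to 2068-11-27: 11 + 30 + 31 + 30 + 31 + 31 + 30 + 31 + 27 = 252 days (rest of March, April, May, June, July, August, September, October, November).
252 ÷ 7 = 36 full weeks with remainder 0, so 36 more Tuesdays after the first → 37.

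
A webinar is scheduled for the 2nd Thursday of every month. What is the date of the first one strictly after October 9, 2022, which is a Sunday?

October 13, 2022

October 2022 starts on a Saturday; its first Thursday is the 6th, so the 2nd Thursday is the 13th — October 13, 2022.
October 13, 2022 is after October 9, 2022, so that is the next one.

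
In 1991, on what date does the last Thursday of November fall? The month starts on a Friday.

1991-11-28

November 1991 begins on a Friday, so the first Thursday is November 7 (6 days later).
November 1991 has 30 days. Adding weeks: 7, 14, 21, 28 — the last one ≤ 30 is the 28th.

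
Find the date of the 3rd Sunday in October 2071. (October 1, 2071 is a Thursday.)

October 2071 begins on a Thursday, so the first Sunday is October 4 (3 days later).
The 3rd Sunday is 2 weeks later: 4 + 14 = 18.

2071-10-18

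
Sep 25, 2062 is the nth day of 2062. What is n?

Days in months before Sep: 31 + 28 + 31 + 30 + 31 + 30 + 31 + 31 = 243.
Plus 25 days into Sep → day 268.

268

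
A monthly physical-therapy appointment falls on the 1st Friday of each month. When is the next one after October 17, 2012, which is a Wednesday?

November 2, 2012

October 2012 starts on a Monday, so its 1st Friday is October 5, 2012 (4 days in).
That is not after October 17, 2012, so look at November 2012.
November 2012 starts on a Thursday, so its 1st Friday is November 2, 2012 (1 day in).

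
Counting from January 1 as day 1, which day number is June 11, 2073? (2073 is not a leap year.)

162

Days in months before June: 31 + 28 + 31 + 30 + 31 = 151.
Plus 11 days into June → day 162.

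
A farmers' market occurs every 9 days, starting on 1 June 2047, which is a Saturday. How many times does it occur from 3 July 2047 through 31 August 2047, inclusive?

Occurrences land 9·i days after 1 June 2047 for i = 0, 1, 2, …
3 July 2047 is 32 days after the start; 32 ÷ 9 = 3 remainder 5; since the remainder is 5, round up to i = 4. First occurrence in the window: #5 on 7 July 2047 (4×9 = 36 days in).
31 August 2047 is 91 days after the start; 91 ÷ 9 = 10 remainder 1. Last occurrence in the window: #11 on 30 August 2047.
Occurrences #5 through #11: 7 in total.

7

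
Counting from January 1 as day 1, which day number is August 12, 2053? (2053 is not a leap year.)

224

Days in months before August: 31 + 28 + 31 + 30 + 31 + 30 + 31 = 212.
Plus 12 days into August → day 224.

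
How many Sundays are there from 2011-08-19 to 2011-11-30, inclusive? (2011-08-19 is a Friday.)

2011-08-19 is a Friday; the first Sunday on or after it is 2011-08-21 (2 days later).
From 2011-08-21 to 2011-11-30: 10 + 30 + 31 + 30 = 101 days (rest of August, September, October, November).
101 ÷ 7 = 14 full weeks with remainder 3, so 14 more Sundays after the first → 15.

15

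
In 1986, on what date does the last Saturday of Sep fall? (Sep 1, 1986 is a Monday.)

Sep 27, 1986

Sep 1986 begins on a Monday, so the first Saturday is Sep 6 (5 days later).
Sep 1986 has 30 days. Adding weeks: 6, 13, 20, 27 — the last one ≤ 30 is the 27th.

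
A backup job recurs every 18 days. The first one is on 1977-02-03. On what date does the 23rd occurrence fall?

1978-03-06

The 23rd occurrence is 22 intervals after the first: 22 × 18 = 396 days after 1977-02-03.
February has 28 days — 25 days to the end of February leaves 371.
March has 31 days (340 left).
April has 30 days (310 left).
May has 31 days (279 left).
June has 30 days (249 left).
July has 31 days (218 left).
August has 31 days (187 left).
September has 30 days (157 left).
October has 31 days (126 left).
November has 30 days (96 left).
December has 31 days (65 left).
January has 31 days (34 left).
February has 28 days (6 left).
6 days into March → 1978-03-06.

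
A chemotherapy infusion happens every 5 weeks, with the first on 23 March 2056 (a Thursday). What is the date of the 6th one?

14 September 2056

The 6th occurrence is 5 intervals after the first: 5 × 35 = 175 days after 23 March 2056.
March has 31 days — 8 days to the end of March leaves 167.
April has 30 days (137 left).
May has 31 days (106 left).
June has 30 days (76 left).
July has 31 days (45 left).
August has 31 days (14 left).
14 days into September → 14 September 2056.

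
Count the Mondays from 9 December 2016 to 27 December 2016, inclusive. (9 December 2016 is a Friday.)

9 December 2016 is a Friday; the first Monday on or after it is 12 December 2016 (3 days later).
From 12 December 2016 to 27 December 2016 is 27 − 12 = 15 days.
15 ÷ 7 = 2 full weeks with remainder 1, so 2 more Mondays after the first → 3.

3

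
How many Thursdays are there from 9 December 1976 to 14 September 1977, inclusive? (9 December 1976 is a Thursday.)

40

9 December 1976 is a Thursday; the first Thursday on or after it is 9 December 1976.
From 9 December 1976 to 14 September 1977: 22 + 31 + 28 + 31 + 30 + 31 + 30 + 31 + 31 + 14 = 279 days (rest of December, January, February, March, April, May, June, July, August, September).
279 ÷ 7 = 39 full weeks with remainder 6, so 39 more Thursdays after the first → 40.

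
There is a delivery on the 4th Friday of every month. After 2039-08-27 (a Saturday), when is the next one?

2039-09-23

August 2039 starts on a Monday; its first Friday is the 5th, so the 4th Friday is the 26th — 2039-08-26.
That is not after 2039-08-27, so look at September 2039.
September 2039 starts on a Thursday; its first Friday is the 2nd, so the 4th Friday is the 23rd — 2039-09-23.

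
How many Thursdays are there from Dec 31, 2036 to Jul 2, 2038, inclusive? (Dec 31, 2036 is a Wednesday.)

79

Dec 31, 2036 is a Wednesday; the first Thursday on or after it is Jan 1, 2037 (1 day later).
From Jan 1, 2037 to Jul 2, 2038: 364 + 183 = 547 days (rest of 2037, to Jul 2, 2038 in 2038).
547 ÷ 7 = 78 full weeks with remainder 1, so 78 more Thursdays after the first → 79.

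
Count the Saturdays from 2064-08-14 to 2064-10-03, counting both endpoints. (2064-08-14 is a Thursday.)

2064-08-14 is a Thursday; the first Saturday on or after it is 2064-08-16 (2 days later).
From 2064-08-16 to 2064-10-03: 15 + 30 + 3 = 48 days (rest of August, September, October).
48 ÷ 7 = 6 full weeks with remainder 6, so 6 more Saturdays after the first → 7.

7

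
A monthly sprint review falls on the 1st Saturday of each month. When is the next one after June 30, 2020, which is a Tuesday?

June 2020 starts on a Monday, so its 1st Saturday is June 6, 2020 (5 days in).
That is not after June 30, 2020, so look at July 2020.
July 2020 starts on a Wednesday, so its 1st Saturday is July 4, 2020 (3 days in).

July 4, 2020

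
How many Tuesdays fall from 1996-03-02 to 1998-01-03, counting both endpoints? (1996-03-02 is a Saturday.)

96

1996-03-02 is a Saturday; the first Tuesday on or after it is 1996-03-05 (3 days later).
From 1996-03-05 to 1998-01-03: 301 + 365 + 3 = 669 days (rest of 1996, 1997, to 1998-01-03 in 1998).
669 ÷ 7 = 95 full weeks with remainder 4, so 95 more Tuesdays after the first → 96.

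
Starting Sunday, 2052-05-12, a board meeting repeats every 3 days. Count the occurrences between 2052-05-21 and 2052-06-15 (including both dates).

Occurrences land 3·i days after 2052-05-12 for i = 0, 1, 2, …
2052-05-21 is 9 days after the start; 9 ÷ 3 = 3 remainder 0. First occurrence in the window: #4 on 2052-05-21 (3×3 = 9 days in).
2052-06-15 is 34 days after the start; 34 ÷ 3 = 11 remainder 1. Last occurrence in the window: #12 on 2052-06-14.
Occurrences #4 through #12: 9 in total.

9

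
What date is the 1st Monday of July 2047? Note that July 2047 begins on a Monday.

July 2047 begins on a Monday, so the first Monday is July 1.

1 July 2047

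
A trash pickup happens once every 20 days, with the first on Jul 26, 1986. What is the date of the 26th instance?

The 26th occurrence is 25 intervals after the first: 25 × 20 = 500 days after Jul 26, 1986.
Jul has 31 days — 5 days to the end of Jul leaves 495.
From end of Jul to end of 1986 is 153 days (342 left).
Jan has 31 days (311 left).
Feb has 28 days (283 left).
Mar has 31 days (252 left).
Apr has 30 days (222 left).
May has 31 days (191 left).
Jun has 30 days (161 left).
Jul has 31 days (130 left).
Aug has 31 days (99 left).
Sep has 30 days (69 left).
Oct has 31 days (38 left).
Nov has 30 days (8 left).
8 days into Dec → Dec 8, 1987.

Dec 8, 1987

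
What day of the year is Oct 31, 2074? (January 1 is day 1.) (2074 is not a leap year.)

304

Days in months before Oct: 31 + 28 + 31 + 30 + 31 + 30 + 31 + 31 + 30 = 273.
Plus 31 days into Oct → day 304.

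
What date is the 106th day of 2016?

January has 31 days (106 − 31 = 75 remain).
February has 29 days (75 − 29 = 46 remain).
March has 31 days (46 − 31 = 15 remain).
15 into April → April 15.

2016-04-15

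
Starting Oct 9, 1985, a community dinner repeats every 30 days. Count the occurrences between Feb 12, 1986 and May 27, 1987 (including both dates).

15

Occurrences land 30·i days after Oct 9, 1985 for i = 0, 1, 2, …
Feb 12, 1986 is 126 days after the start; 126 ÷ 30 = 4 remainder 6; since the remainder is 6, round up to i = 5. First occurrence in the window: #6 on Mar 8, 1986 (5×30 = 150 days in).
May 27, 1987 is 595 days after the start; 595 ÷ 30 = 19 remainder 25. Last occurrence in the window: #20 on May 2, 1987.
Occurrences #6 through #20: 15 in total.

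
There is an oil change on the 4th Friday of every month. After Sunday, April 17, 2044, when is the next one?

April 22, 2044

April 2044 starts on a Friday; its first Friday is the 1st, so the 4th Friday is the 22nd — April 22, 2044.
April 22, 2044 is after April 17, 2044, so that is the next one.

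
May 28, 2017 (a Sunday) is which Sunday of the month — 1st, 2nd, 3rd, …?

Day 28 falls in week ⌈28/7⌉ of the month.
Days 1–7 hold the 1st Sunday, 8–14 the 2nd, 15–21 the 3rd, 22–28 the 4th, 29–31 the 5th.
28 is in the range for the 4th.

4th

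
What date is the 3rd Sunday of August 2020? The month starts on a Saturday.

2020-08-16

August 2020 begins on a Saturday, so the first Sunday is August 2 (1 day later).
The 3rd Sunday is 2 weeks later: 2 + 14 = 16.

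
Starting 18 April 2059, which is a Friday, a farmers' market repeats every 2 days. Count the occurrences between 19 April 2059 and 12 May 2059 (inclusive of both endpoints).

Occurrences land 2·i days after 18 April 2059 for i = 0, 1, 2, …
19 April 2059 is 1 day after the start; 1 ÷ 2 = 0 remainder 1; since the remainder is 1, round up to i = 1. First occurrence in the window: #2 on 20 April 2059 (1×2 = 2 days in).
12 May 2059 is 24 days after the start; 24 ÷ 2 = 12 remainder 0. Last occurrence in the window: #13 on 12 May 2059.
Occurrences #2 through #13: 12 in total.

12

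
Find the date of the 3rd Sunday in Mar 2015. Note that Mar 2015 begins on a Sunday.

Mar 2015 begins on a Sunday, so the first Sunday is Mar 1.
The 3rd Sunday is 2 weeks later: 1 + 14 = 15.

Mar 15, 2015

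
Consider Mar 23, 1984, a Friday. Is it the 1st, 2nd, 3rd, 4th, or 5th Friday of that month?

4th

Day 23 falls in week ⌈23/7⌉ of the month.
Days 1–7 hold the 1st Friday, 8–14 the 2nd, 15–21 the 3rd, 22–28 the 4th, 29–31 the 5th.
23 is in the range for the 4th.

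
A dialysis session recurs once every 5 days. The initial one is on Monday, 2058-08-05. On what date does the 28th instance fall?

The 28th occurrence is 27 intervals after the first: 27 × 5 = 135 days after 2058-08-05.
August has 31 days — 26 days to the end of August leaves 109.
September has 30 days (79 left).
October has 31 days (48 left).
November has 30 days (18 left).
18 days into December → 2058-12-18.

2058-12-18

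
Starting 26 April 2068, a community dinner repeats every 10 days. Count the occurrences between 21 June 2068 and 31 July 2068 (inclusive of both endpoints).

4

Occurrences land 10·i days after 26 April 2068 for i = 0, 1, 2, …
21 June 2068 is 56 days after the start; 56 ÷ 10 = 5 remainder 6; since the remainder is 6, round up to i = 6. First occurrence in the window: #7 on 25 June 2068 (6×10 = 60 days in).
31 July 2068 is 96 days after the start; 96 ÷ 10 = 9 remainder 6. Last occurrence in the window: #10 on 25 July 2068.
Occurrences #7 through #10: 4 in total.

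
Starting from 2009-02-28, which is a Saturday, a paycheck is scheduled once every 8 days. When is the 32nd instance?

The 32nd occurrence is 31 intervals after the first: 31 × 8 = 248 days after 2009-02-28.
February has 28 days — 0 days to the end of February leaves 248.
March has 31 days (217 left).
April has 30 days (187 left).
May has 31 days (156 left).
June has 30 days (126 left).
July has 31 days (95 left).
August has 31 days (64 left).
September has 30 days (34 left).
October has 31 days (3 left).
3 days into November → 2009-11-03.

2009-11-03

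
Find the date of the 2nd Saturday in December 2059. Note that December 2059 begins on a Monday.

2059-12-13

December 2059 begins on a Monday, so the first Saturday is December 6 (5 days later).
The 2nd Saturday is 1 weeks later: 6 + 7 = 13.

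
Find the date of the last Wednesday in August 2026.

August 26, 2026

The first Wednesday of August 2026 is August 5.
August 2026 has 31 days. Adding weeks: 5, 12, 19, 26 — the last one ≤ 31 is the 26th.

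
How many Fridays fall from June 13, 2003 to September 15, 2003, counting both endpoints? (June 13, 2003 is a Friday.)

14

June 13, 2003 is a Friday; the first Friday on or after it is June 13, 2003.
From June 13, 2003 to September 15, 2003: 17 + 31 + 31 + 15 = 94 days (rest of June, July, August, September).
94 ÷ 7 = 13 full weeks with remainder 3, so 13 more Fridays after the first → 14.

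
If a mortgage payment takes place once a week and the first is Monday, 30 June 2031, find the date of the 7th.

11 August 2031

The 7th occurrence is 6 intervals after the first: 6 × 7 = 42 days after 30 June 2031.
June has 30 days — 0 days to the end of June leaves 42.
July has 31 days (11 left).
11 days into August → 11 August 2031.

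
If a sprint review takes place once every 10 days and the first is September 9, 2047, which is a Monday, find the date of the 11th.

December 18, 2047

The 11th occurrence is 10 intervals after the first: 10 × 10 = 100 days after September 9, 2047.
September has 30 days — 21 days to the end of September leaves 79.
October has 31 days (48 left).
November has 30 days (18 left).
18 days into December → December 18, 2047.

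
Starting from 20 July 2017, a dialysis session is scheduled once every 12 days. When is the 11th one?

The 11th occurrence is 10 intervals after the first: 10 × 12 = 120 days after 20 July 2017.
July has 31 days — 11 days to the end of July leaves 109.
August has 31 days (78 left).
September has 30 days (48 left).
October has 31 days (17 left).
17 days into November → 17 November 2017.

17 November 2017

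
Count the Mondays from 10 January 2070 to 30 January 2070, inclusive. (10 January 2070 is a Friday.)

3

10 January 2070 is a Friday; the first Monday on or after it is 13 January 2070 (3 days later).
From 13 January 2070 to 30 January 2070 is 30 − 13 = 17 days.
17 ÷ 7 = 2 full weeks with remainder 3, so 2 more Mondays after the first → 3.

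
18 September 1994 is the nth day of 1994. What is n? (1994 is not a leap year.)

Days in months before September: 31 + 28 + 31 + 30 + 31 + 30 + 31 + 31 = 243.
Plus 18 days into September → day 261.

261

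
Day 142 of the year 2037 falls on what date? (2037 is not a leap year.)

May 22, 2037

Jan has 31 days (142 − 31 = 111 remain).
Feb has 28 days (111 − 28 = 83 remain).
Mar has 31 days (83 − 31 = 52 remain).
Apr has 30 days (52 − 30 = 22 remain).
22 into May → May 22.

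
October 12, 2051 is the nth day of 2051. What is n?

Days in months before October: 31 + 28 + 31 + 30 + 31 + 30 + 31 + 31 + 30 = 273.
Plus 12 days into October → day 285.

285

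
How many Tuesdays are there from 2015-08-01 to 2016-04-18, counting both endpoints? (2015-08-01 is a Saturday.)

2015-08-01 is a Saturday; the first Tuesday on or after it is 2015-08-04 (3 days later).
From 2015-08-04 to 2016-04-18: 27 + 30 + 31 + 30 + 31 + 31 + 29 + 31 + 18 = 258 days (rest of August, September, October, November, December, January, February, March, April).
258 ÷ 7 = 36 full weeks with remainder 6, so 36 more Tuesdays after the first → 37.

37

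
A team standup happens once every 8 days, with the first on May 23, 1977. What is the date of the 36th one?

Feb 27, 1978

The 36th occurrence is 35 intervals after the first: 35 × 8 = 280 days after May 23, 1977.
May has 31 days — 8 days to the end of May leaves 272.
Jun has 30 days (242 left).
Jul has 31 days (211 left).
Aug has 31 days (180 left).
Sep has 30 days (150 left).
Oct has 31 days (119 left).
Nov has 30 days (89 left).
Dec has 31 days (58 left).
Jan has 31 days (27 left).
27 days into Feb → Feb 27, 1978.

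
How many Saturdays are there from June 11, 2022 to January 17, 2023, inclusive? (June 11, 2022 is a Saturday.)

June 11, 2022 is a Saturday; the first Saturday on or after it is June 11, 2022.
From June 11, 2022 to January 17, 2023: 19 + 31 + 31 + 30 + 31 + 30 + 31 + 17 = 220 days (rest of June, July, August, September, October, November, December, January).
220 ÷ 7 = 31 full weeks with remainder 3, so 31 more Saturdays after the first → 32.

32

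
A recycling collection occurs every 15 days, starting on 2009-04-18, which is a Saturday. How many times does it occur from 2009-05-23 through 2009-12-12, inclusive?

Occurrences land 15·i days after 2009-04-18 for i = 0, 1, 2, …
2009-05-23 is 35 days after the start; 35 ÷ 15 = 2 remainder 5; since the remainder is 5, round up to i = 3. First occurrence in the window: #4 on 2009-06-02 (3×15 = 45 days in).
2009-12-12 is 238 days after the start; 238 ÷ 15 = 15 remainder 13. Last occurrence in the window: #16 on 2009-11-29.
Occurrences #4 through #16: 13 in total.

13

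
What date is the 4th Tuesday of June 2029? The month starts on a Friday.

June 2029 begins on a Friday, so the first Tuesday is June 5 (4 days later).
The 4th Tuesday is 3 weeks later: 5 + 21 = 26.

2029-06-26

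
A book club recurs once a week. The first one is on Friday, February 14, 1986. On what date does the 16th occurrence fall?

May 30, 1986

The 16th occurrence is 15 intervals after the first: 15 × 7 = 105 days after February 14, 1986.
February has 28 days — 14 days to the end of February leaves 91.
March has 31 days (60 left).
April has 30 days (30 left).
30 days into May → May 30, 1986.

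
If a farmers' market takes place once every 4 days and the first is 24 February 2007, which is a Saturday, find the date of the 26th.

4 June 2007

The 26th occurrence is 25 intervals after the first: 25 × 4 = 100 days after 24 February 2007.
February has 28 days — 4 days to the end of February leaves 96.
March has 31 days (65 left).
April has 30 days (35 left).
May has 31 days (4 left).
4 days into June → 4 June 2007.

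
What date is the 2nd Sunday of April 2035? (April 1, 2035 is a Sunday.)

April 2035 begins on a Sunday, so the first Sunday is April 1.
The 2nd Sunday is 1 weeks later: 1 + 7 = 8.

8 April 2035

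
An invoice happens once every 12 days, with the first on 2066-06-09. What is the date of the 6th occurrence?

2066-08-08

The 6th occurrence is 5 intervals after the first: 5 × 12 = 60 days after 2066-06-09.
June has 30 days — 21 days to the end of June leaves 39.
July has 31 days (8 left).
8 days into August → 2066-08-08.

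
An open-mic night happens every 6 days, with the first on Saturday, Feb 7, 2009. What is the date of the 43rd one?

Oct 17, 2009

The 43rd occurrence is 42 intervals after the first: 42 × 6 = 252 days after Feb 7, 2009.
Feb has 28 days — 21 days to the end of Feb leaves 231.
Mar has 31 days (200 left).
Apr has 30 days (170 left).
May has 31 days (139 left).
Jun has 30 days (109 left).
Jul has 31 days (78 left).
Aug has 31 days (47 left).
Sep has 30 days (17 left).
17 days into Oct → Oct 17, 2009.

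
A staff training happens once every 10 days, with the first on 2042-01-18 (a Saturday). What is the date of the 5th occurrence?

2042-02-27

The 5th occurrence is 4 intervals after the first: 4 × 10 = 40 days after 2042-01-18.
January has 31 days — 13 days to the end of January leaves 27.
27 days into February → 2042-02-27.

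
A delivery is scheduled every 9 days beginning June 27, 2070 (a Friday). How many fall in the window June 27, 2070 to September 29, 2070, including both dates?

11

Occurrences land 9·i days after June 27, 2070 for i = 0, 1, 2, …
The window opens on the start date, so the first occurrence inside is #1 on June 27, 2070.
September 29, 2070 is 94 days after the start; 94 ÷ 9 = 10 remainder 4. Last occurrence in the window: #11 on September 25, 2070.
Occurrences #1 through #11: 11 in total.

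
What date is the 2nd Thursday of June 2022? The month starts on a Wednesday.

June 2022 begins on a Wednesday, so the first Thursday is June 2 (1 day later).
The 2nd Thursday is 1 weeks later: 2 + 7 = 9.

2022-06-09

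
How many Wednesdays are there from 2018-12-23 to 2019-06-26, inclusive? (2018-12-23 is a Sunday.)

2018-12-23 is a Sunday; the first Wednesday on or after it is 2018-12-26 (3 days later).
From 2018-12-26 to 2019-06-26: 5 + 31 + 28 + 31 + 30 + 31 + 26 = 182 days (rest of December, January, February, March, April, May, June).
182 ÷ 7 = 26 full weeks with remainder 0, so 26 more Wednesdays after the first → 27.

27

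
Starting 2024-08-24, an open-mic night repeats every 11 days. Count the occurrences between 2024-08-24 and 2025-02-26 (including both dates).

17

Occurrences land 11·i days after 2024-08-24 for i = 0, 1, 2, …
The window opens on the start date, so the first occurrence inside is #1 on 2024-08-24.
2025-02-26 is 186 days after the start; 186 ÷ 11 = 16 remainder 10. Last occurrence in the window: #17 on 2025-02-16.
Occurrences #1 through #17: 17 in total.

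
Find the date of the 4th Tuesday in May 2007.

May 2007 begins on a Tuesday, so the first Tuesday is May 1.
The 4th Tuesday is 3 weeks later: 1 + 21 = 22.

22 May 2007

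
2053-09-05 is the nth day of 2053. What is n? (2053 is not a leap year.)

Days in months before September: 31 + 28 + 31 + 30 + 31 + 30 + 31 + 31 = 243.
Plus 5 days into September → day 248.

248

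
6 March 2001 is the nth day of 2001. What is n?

Days in months before March: 31 + 28 = 59.
Plus 6 days into March → day 65.

65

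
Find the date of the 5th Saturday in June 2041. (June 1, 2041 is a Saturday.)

June 2041 begins on a Saturday, so the first Saturday is June 1.
The 5th Saturday is 4 weeks later: 1 + 28 = 29.

29 June 2041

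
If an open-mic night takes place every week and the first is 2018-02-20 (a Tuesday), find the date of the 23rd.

The 23rd occurrence is 22 intervals after the first: 22 × 7 = 154 days after 2018-02-20.
February has 28 days — 8 days to the end of February leaves 146.
March has 31 days (115 left).
April has 30 days (85 left).
May has 31 days (54 left).
June has 30 days (24 left).
24 days into July → 2018-07-24.

2018-07-24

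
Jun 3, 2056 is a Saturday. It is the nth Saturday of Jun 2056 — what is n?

Day 3 falls in week ⌈3/7⌉ of the month.
Days 1–7 hold the 1st Saturday, 8–14 the 2nd, 15–21 the 3rd, 22–28 the 4th, 29–31 the 5th.
3 is in the range for the 1st.

1st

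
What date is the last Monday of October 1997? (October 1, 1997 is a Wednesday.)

October 27, 1997

October 1997 begins on a Wednesday, so the first Monday is October 6 (5 days later).
October 1997 has 31 days. Adding weeks: 6, 13, 20, 27 — the last one ≤ 31 is the 27th.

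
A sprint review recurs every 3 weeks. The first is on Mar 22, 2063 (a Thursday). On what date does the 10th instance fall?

The 10th occurrence is 9 intervals after the first: 9 × 21 = 189 days after Mar 22, 2063.
Mar has 31 days — 9 days to the end of Mar leaves 180.
Apr has 30 days (150 left).
May has 31 days (119 left).
Jun has 30 days (89 left).
Jul has 31 days (58 left).
Aug has 31 days (27 left).
27 days into Sep → Sep 27, 2063.

Sep 27, 2063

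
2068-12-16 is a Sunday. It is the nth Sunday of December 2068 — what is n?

Day 16 falls in week ⌈16/7⌉ of the month.
Days 1–7 hold the 1st Sunday, 8–14 the 2nd, 15–21 the 3rd, 22–28 the 4th, 29–31 the 5th.
16 is in the range for the 3rd.

3rd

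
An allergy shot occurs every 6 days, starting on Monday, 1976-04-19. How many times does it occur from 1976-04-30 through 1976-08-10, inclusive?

17

Occurrences land 6·i days after 1976-04-19 for i = 0, 1, 2, …
1976-04-30 is 11 days after the start; 11 ÷ 6 = 1 remainder 5; since the remainder is 5, round up to i = 2. First occurrence in the window: #3 on 1976-05-01 (2×6 = 12 days in).
1976-08-10 is 113 days after the start; 113 ÷ 6 = 18 remainder 5. Last occurrence in the window: #19 on 1976-08-05.
Occurrences #3 through #19: 17 in total.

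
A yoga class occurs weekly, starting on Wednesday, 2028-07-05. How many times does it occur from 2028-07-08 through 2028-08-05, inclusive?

4

Occurrences land 7·i days after 2028-07-05 for i = 0, 1, 2, …
2028-07-08 is 3 days after the start; 3 ÷ 7 = 0 remainder 3; since the remainder is 3, round up to i = 1. First occurrence in the window: #2 on 2028-07-12 (1×7 = 7 days in).
2028-08-05 is 31 days after the start; 31 ÷ 7 = 4 remainder 3. Last occurrence in the window: #5 on 2028-08-02.
Occurrences #2 through #5: 4 in total.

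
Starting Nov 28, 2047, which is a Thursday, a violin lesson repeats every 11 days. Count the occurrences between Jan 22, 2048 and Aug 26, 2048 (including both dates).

Occurrences land 11·i days after Nov 28, 2047 for i = 0, 1, 2, …
Jan 22, 2048 is 55 days after the start; 55 ÷ 11 = 5 remainder 0. First occurrence in the window: #6 on Jan 22, 2048 (5×11 = 55 days in).
Aug 26, 2048 is 272 days after the start; 272 ÷ 11 = 24 remainder 8. Last occurrence in the window: #25 on Aug 18, 2048.
Occurrences #6 through #25: 20 in total.

20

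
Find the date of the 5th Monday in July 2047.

July 2047 begins on a Monday, so the first Monday is July 1.
The 5th Monday is 4 weeks later: 1 + 28 = 29.

29 July 2047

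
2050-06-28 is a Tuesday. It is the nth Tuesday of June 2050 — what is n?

Day 28 falls in week ⌈28/7⌉ of the month.
Days 1–7 hold the 1st Tuesday, 8–14 the 2nd, 15–21 the 3rd, 22–28 the 4th, 29–31 the 5th.
28 is in the range for the 4th.

4th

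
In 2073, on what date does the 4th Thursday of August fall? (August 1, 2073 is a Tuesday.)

August 2073 begins on a Tuesday, so the first Thursday is August 3 (2 days later).
The 4th Thursday is 3 weeks later: 3 + 21 = 24.

2073-08-24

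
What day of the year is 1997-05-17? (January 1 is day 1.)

137

Days in months before May: 31 + 28 + 31 + 30 = 120.
Plus 17 days into May → day 137.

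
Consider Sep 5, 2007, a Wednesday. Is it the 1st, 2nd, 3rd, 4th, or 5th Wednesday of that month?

1st

Day 5 falls in week ⌈5/7⌉ of the month.
Days 1–7 hold the 1st Wednesday, 8–14 the 2nd, 15–21 the 3rd, 22–28 the 4th, 29–31 the 5th.
5 is in the range for the 1st.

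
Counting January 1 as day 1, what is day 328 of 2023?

January has 31 days (328 − 31 = 297 remain).
February has 28 days (297 − 28 = 269 remain).
March has 31 days (269 − 31 = 238 remain).
April has 30 days (238 − 30 = 208 remain).
May has 31 days (208 − 31 = 177 remain).
June has 30 days (177 − 30 = 147 remain).
July has 31 days (147 − 31 = 116 remain).
August has 31 days (116 − 31 = 85 remain).
September has 30 days (85 − 30 = 55 remain).
October has 31 days (55 − 31 = 24 remain).
24 into November → November 24.

24 November 2023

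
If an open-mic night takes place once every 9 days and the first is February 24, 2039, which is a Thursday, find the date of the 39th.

February 1, 2040

The 39th occurrence is 38 intervals after the first: 38 × 9 = 342 days after February 24, 2039.
February has 28 days — 4 days to the end of February leaves 338.
March has 31 days (307 left).
April has 30 days (277 left).
May has 31 days (246 left).
June has 30 days (216 left).
July has 31 days (185 left).
August has 31 days (154 left).
September has 30 days (124 left).
October has 31 days (93 left).
November has 30 days (63 left).
December has 31 days (32 left).
January has 31 days (1 left).
1 day into February → February 1, 2040.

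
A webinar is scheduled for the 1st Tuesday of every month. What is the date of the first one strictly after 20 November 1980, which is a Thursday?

November 1980 starts on a Saturday, so its 1st Tuesday is 4 November 1980 (3 days in).
That is not after 20 November 1980, so look at December 1980.
December 1980 starts on a Monday, so its 1st Tuesday is 2 December 1980 (1 day in).

2 December 1980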